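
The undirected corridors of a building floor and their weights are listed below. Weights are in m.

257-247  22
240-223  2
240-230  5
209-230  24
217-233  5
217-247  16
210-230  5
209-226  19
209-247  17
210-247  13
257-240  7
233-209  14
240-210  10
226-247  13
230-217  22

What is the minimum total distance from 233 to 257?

Candidate routes:
233 → 217 → 230 → 210 → 240 → 257: 5+22+5+10+7 = 49
233 → 217 → 247 → 257: 5+16+22 = 43
233 → 217 → 230 → 240 → 257: 5+22+5+7 = 39
Cheapest is 233 → 217 → 230 → 240 → 257 at 39 m.

39 m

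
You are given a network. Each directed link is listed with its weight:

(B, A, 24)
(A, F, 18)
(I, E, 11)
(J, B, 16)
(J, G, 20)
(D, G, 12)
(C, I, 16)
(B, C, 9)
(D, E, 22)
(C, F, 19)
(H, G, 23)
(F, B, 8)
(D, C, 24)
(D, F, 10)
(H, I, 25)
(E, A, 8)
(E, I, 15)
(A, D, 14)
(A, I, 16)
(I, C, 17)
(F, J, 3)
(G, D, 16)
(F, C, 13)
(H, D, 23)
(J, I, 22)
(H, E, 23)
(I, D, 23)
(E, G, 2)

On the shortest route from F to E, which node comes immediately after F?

Compare a few routes:
F → J → B → C → I → E: 3+16+9+16+11 = 55
F → J → I → E: 3+22+11 = 36
F → C → I → E: 13+16+11 = 40
F → B → C → I → E: 8+9+16+11 = 44
The minimum is 36 via F → J → I → E.
So from F the first move is to J.

J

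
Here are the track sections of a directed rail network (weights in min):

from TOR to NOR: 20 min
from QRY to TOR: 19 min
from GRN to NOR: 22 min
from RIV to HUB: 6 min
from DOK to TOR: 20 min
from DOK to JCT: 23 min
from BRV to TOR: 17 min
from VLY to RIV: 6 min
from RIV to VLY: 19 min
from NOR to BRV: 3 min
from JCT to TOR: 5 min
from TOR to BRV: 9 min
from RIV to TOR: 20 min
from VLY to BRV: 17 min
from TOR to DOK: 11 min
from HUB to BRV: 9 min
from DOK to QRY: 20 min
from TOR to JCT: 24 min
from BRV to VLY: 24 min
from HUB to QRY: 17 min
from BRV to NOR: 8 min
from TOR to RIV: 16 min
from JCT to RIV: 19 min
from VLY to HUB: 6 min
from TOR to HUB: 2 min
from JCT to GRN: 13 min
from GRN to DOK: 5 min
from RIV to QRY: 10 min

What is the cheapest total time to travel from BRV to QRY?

36 min

Candidate routes:
BRV–TOR–RIV–QRY: 17+16+10 = 43
BRV–TOR–HUB–QRY: 17+2+17 = 36
BRV–VLY–HUB–QRY: 24+6+17 = 47
BRV–VLY–RIV–QRY: 24+6+10 = 40
Cheapest is BRV–TOR–HUB–QRY at 36 min.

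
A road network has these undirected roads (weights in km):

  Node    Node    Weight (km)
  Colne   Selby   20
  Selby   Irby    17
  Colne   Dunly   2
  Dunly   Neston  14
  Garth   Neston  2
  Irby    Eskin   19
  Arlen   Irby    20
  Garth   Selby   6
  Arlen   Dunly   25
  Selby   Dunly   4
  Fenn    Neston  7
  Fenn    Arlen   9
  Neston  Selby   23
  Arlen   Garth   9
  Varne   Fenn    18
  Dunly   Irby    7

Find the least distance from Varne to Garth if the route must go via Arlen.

Shortest Varne→Arlen: Varne → Fenn → Arlen = 27
Best Arlen to Garth: Arlen → Garth costing 9
Total via Arlen: 27 + 9 = 36 km.

36 km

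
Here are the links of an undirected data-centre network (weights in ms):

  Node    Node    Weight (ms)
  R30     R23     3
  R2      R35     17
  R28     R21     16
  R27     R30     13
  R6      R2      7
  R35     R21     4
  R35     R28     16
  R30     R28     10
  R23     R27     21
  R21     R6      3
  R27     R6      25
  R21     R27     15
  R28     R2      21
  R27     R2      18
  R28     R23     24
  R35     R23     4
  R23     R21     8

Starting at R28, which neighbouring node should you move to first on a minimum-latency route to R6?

Compare a few routes:
R28–R21–R6: 16+3 = 19
R28–R35–R21–R6: 16+4+3 = 23
The minimum is 19 ms via R28–R21–R6.
So from R28 the first move is to R21.

R21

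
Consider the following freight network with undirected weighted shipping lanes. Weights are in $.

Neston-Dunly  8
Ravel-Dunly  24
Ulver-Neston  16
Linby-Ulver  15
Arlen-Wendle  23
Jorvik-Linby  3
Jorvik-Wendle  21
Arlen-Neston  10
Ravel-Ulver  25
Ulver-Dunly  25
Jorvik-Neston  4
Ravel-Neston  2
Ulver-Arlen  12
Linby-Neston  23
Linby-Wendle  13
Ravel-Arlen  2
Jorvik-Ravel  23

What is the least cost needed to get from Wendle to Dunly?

$28

Compare a few routes:
Wendle → Linby → Jorvik → Neston → Dunly: 13+3+4+8 = 28
Wendle → Jorvik → Neston → Dunly: 21+4+8 = 33
The minimum is $28 via Wendle → Linby → Jorvik → Neston → Dunly.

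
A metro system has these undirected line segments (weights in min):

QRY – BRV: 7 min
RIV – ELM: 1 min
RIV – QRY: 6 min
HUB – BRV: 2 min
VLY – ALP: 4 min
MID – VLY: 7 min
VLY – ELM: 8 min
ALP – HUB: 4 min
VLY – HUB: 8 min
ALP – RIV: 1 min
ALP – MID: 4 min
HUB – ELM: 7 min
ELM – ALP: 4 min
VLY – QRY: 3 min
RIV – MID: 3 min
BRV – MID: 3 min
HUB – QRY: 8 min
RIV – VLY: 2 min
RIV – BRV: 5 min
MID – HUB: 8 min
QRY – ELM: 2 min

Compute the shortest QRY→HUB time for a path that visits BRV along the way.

Best QRY to BRV: QRY–BRV costing 7
Shortest BRV→HUB: BRV–HUB = 2
Total via BRV: 7 + 2 = 9 min.

9 min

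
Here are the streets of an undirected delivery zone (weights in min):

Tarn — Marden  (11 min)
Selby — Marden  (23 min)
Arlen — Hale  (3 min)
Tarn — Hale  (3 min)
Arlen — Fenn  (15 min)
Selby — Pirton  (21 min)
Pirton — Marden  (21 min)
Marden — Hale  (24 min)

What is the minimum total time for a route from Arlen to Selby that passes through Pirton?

Shortest Arlen→Pirton: Arlen–Hale–Tarn–Marden–Pirton = 38
Shortest Pirton→Selby: Pirton–Selby = 21
Total via Pirton: 38 + 21 = 59 min.

59 min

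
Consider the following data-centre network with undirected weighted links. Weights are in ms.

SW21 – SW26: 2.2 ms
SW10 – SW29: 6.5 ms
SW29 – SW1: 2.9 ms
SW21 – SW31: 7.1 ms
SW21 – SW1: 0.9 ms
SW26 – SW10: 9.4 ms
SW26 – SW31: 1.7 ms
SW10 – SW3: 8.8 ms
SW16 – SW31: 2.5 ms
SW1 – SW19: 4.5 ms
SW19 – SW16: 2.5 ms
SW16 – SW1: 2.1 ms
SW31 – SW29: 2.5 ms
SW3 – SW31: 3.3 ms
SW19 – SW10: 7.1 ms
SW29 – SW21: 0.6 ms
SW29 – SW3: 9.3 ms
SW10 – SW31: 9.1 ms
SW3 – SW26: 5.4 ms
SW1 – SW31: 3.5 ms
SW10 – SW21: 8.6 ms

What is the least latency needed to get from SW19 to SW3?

8.3 ms

Candidate routes:
SW19 - SW16 - SW31 - SW3: 2.5+2.5+3.3 = 8.3
SW19 - SW16 - SW1 - SW31 - SW3: 2.5+2.1+3.5+3.3 = 11.4
SW19 - SW1 - SW31 - SW3: 4.5+3.5+3.3 = 11.3
The minimum is 8.3 ms via SW19 - SW16 - SW31 - SW3.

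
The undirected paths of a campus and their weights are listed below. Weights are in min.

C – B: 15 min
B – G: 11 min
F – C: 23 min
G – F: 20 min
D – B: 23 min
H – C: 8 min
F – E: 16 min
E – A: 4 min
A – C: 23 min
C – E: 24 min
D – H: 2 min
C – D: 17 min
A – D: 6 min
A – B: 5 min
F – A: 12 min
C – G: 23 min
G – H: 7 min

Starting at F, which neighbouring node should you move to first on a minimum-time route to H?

A

Enumerating some paths:
F - G - H: 20+7 = 27
F - A - D - H: 12+6+2 = 20
Cheapest is F - A - D - H at 20 min.
So from F the first move is to A.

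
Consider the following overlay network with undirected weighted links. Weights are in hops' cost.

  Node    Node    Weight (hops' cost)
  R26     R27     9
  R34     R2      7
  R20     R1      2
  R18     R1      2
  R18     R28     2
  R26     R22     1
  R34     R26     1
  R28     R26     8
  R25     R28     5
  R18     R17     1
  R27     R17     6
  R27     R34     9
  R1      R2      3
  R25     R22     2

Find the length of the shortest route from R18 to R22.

9 hops' cost

Enumerating some paths:
R18–R28–R26–R22: 2+8+1 = 11
R18–R17–R27–R26–R22: 1+6+9+1 = 17
R18–R28–R25–R22: 2+5+2 = 9
R18–R1–R2–R34–R26–R22: 2+3+7+1+1 = 14
The minimum is 9 hops' cost via R18–R28–R25–R22.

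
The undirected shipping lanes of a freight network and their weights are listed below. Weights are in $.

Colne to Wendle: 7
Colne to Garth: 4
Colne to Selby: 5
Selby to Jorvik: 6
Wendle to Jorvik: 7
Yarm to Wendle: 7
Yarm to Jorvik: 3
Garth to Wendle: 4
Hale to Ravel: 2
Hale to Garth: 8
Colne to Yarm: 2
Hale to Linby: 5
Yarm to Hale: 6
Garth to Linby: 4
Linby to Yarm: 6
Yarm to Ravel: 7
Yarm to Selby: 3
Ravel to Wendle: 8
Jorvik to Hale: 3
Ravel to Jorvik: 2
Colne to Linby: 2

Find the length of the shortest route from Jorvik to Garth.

Candidate routes:
Jorvik → Yarm → Colne → Linby → Garth: 3+2+2+4 = 11
Jorvik → Yarm → Colne → Garth: 3+2+4 = 9
The minimum is $9 via Jorvik → Yarm → Colne → Garth.

$9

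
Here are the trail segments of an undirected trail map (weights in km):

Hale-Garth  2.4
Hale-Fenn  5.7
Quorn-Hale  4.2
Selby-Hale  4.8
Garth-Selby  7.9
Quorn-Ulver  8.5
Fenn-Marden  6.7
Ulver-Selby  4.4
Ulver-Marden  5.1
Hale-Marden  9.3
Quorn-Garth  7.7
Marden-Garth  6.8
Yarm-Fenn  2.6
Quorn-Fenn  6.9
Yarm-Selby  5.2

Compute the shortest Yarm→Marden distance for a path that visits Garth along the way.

17.5 km

Shortest Yarm→Garth: Yarm–Fenn–Hale–Garth = 10.7
Shortest Garth→Marden: Garth–Marden = 6.8
Total via Garth: 10.7 + 6.8 = 17.5 km.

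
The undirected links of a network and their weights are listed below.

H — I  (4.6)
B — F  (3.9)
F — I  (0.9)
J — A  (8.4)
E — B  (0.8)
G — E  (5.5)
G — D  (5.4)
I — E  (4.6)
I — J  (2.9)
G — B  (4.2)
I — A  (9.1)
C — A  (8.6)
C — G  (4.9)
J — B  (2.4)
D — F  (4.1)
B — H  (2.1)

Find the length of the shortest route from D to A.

Settle nodes by increasing distance from D:
D: 0
F: 4.1  (via D)
I: 5  (via F)
G: 5.4  (via D)
J: 7.9  (via I)
B: 8  (via F)
E: 8.8  (via B)
H: 9.6  (via I)
C: 10.3  (via G)
A: 14.1  (via I)
Shortest route: D → F → I → A = 14.1.

14.1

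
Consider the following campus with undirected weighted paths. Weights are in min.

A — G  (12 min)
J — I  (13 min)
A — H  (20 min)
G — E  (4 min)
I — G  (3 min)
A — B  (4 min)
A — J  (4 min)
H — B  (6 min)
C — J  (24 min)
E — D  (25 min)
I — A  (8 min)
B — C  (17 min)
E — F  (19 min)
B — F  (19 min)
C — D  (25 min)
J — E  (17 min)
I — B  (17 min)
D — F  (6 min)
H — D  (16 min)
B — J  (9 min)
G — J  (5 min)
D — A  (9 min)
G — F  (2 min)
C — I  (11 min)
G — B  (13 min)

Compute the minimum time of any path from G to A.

9 min

Running Dijkstra from G:
G: 0
F: 2  (via G)
I: 3  (via G)
E: 4  (via G)
J: 5  (via G)
D: 8  (via F)
A: 9  (via J)
Shortest route: G–J–A = 9 min.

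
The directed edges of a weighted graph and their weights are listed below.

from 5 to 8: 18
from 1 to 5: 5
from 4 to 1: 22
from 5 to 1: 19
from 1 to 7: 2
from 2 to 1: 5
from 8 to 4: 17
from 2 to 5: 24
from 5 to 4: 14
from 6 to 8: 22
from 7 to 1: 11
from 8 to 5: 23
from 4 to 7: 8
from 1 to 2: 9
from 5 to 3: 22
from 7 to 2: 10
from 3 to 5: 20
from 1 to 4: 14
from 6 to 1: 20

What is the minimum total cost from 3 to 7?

41

Settle nodes by increasing distance from 3:
3: 0
5: 20  (via 3)
4: 34  (via 5)
8: 38  (via 5)
1: 39  (via 5)
7: 41  (via 1)
Shortest route: 3 → 5 → 1 → 7 = 41.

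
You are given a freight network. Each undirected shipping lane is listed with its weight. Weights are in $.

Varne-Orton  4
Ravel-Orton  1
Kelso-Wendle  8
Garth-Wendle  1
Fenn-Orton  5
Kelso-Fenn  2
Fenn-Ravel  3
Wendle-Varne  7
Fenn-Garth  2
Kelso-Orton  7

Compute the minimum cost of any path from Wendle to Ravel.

$6

Compare a few routes:
Wendle - Garth - Fenn - Ravel: 1+2+3 = 6
Wendle - Garth - Fenn - Orton - Ravel: 1+2+5+1 = 9
The minimum is $6 via Wendle - Garth - Fenn - Ravel.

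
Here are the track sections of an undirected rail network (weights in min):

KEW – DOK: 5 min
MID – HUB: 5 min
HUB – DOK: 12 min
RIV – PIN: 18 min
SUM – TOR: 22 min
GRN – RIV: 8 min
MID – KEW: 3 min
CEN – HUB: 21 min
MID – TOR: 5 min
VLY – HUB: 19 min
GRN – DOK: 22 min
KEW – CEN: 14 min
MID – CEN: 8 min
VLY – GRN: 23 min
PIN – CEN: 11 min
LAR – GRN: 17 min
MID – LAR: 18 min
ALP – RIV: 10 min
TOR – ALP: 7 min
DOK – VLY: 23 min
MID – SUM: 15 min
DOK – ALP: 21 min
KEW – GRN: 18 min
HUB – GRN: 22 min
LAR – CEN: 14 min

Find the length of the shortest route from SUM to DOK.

Shortest distances from SUM:
SUM: 0
MID: 15  (via SUM)
KEW: 18  (via MID)
HUB: 20  (via MID)
TOR: 20  (via MID)
CEN: 23  (via MID)
DOK: 23  (via KEW)
Shortest route: SUM → MID → KEW → DOK = 23 min.

23 min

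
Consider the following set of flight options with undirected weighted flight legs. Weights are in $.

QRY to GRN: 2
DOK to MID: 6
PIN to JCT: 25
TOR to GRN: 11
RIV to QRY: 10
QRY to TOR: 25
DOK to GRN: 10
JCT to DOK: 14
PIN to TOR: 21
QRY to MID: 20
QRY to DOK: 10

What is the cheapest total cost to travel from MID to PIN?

$45

Settle nodes by increasing distance from MID:
MID: 0
DOK: 6  (via MID)
QRY: 16  (via DOK)
GRN: 16  (via DOK)
JCT: 20  (via DOK)
RIV: 26  (via QRY)
TOR: 27  (via GRN)
PIN: 45  (via JCT)
Shortest route: MID–DOK–JCT–PIN = $45.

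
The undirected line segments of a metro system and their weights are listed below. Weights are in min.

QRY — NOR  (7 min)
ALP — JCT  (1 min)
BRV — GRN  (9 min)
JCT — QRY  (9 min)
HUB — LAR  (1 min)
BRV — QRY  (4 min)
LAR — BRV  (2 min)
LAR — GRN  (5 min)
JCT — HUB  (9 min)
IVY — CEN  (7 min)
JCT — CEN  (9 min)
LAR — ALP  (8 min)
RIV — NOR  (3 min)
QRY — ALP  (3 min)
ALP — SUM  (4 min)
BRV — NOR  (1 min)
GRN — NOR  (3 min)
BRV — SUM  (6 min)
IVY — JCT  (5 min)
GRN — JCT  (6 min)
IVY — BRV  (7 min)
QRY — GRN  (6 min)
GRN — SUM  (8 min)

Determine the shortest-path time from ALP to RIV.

11 min

Settle nodes by increasing distance from ALP:
ALP: 0
JCT: 1  (via ALP)
QRY: 3  (via ALP)
SUM: 4  (via ALP)
IVY: 6  (via JCT)
BRV: 7  (via QRY)
GRN: 7  (via JCT)
NOR: 8  (via BRV)
LAR: 8  (via ALP)
HUB: 9  (via LAR)
CEN: 10  (via JCT)
RIV: 11  (via NOR)
Shortest route: ALP → QRY → BRV → NOR → RIV = 11 min.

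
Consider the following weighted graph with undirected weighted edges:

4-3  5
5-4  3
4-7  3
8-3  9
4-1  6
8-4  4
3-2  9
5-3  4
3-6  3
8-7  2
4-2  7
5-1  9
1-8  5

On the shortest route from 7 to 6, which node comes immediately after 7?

4

Compare a few routes:
7–4–3–6: 3+5+3 = 11
7–4–5–3–6: 3+3+4+3 = 13
The minimum is 11 via 7–4–3–6.
So from 7 the first move is to 4.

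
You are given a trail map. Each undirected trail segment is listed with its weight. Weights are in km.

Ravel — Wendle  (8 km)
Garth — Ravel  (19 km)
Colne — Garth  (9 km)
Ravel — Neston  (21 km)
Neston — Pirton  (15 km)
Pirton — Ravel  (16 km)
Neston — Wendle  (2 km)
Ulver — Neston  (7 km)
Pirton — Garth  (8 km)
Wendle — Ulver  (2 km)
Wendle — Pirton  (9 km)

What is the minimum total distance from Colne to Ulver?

Shortest distances from Colne:
Colne: 0
Garth: 9  (via Colne)
Pirton: 17  (via Garth)
Wendle: 26  (via Pirton)
Ulver: 28  (via Wendle)
Shortest route: Colne → Garth → Pirton → Wendle → Ulver = 28 km.

28 km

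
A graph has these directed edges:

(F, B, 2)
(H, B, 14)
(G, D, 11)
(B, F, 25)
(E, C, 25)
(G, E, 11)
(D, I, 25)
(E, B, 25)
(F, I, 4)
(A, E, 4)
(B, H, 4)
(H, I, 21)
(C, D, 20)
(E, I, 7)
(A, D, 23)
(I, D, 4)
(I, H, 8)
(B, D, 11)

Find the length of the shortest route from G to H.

26

Settle nodes by increasing distance from G:
G: 0
D: 11  (via G)
E: 11  (via G)
I: 18  (via E)
H: 26  (via I)
Shortest route: G–E–I–H = 26.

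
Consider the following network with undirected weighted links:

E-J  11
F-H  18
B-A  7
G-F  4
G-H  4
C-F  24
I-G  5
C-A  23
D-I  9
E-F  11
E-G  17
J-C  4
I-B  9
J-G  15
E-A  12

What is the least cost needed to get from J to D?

Running Dijkstra from J:
J: 0
C: 4  (via J)
E: 11  (via J)
G: 15  (via J)
F: 19  (via G)
H: 19  (via G)
I: 20  (via G)
A: 23  (via E)
B: 29  (via I)
D: 29  (via I)
Shortest route: J–G–I–D = 29.

29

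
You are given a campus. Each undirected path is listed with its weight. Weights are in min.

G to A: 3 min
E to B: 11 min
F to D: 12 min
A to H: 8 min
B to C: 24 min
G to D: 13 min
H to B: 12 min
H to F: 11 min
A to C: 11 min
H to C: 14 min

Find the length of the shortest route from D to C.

Shortest distances from D:
D: 0
F: 12  (via D)
G: 13  (via D)
A: 16  (via G)
H: 23  (via F)
C: 27  (via A)
Shortest route: D → G → A → C = 27 min.

27 min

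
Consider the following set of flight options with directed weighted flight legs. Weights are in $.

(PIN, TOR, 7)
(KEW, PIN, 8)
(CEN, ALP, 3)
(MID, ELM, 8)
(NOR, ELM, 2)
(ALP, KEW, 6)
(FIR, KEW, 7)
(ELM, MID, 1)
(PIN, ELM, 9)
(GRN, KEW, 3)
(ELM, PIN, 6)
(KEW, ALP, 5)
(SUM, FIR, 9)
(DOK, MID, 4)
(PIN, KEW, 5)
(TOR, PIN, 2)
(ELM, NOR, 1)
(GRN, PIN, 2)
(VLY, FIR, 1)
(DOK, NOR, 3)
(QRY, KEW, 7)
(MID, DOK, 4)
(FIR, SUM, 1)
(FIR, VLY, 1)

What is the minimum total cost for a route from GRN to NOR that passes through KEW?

Shortest GRN→KEW: GRN → KEW = 3
Best KEW to NOR: KEW → PIN → ELM → NOR costing 18
Total via KEW: 3 + 18 = $21.

$21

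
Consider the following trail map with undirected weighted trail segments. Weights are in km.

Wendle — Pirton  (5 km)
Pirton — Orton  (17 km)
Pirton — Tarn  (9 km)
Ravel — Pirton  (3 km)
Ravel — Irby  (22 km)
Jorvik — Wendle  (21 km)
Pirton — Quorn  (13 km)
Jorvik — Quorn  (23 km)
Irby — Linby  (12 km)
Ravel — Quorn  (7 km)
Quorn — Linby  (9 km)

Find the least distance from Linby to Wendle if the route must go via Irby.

42 km

Shortest Linby→Irby: Linby–Irby = 12
Shortest Irby→Wendle: Irby–Ravel–Pirton–Wendle = 30
Total via Irby: 12 + 30 = 42 km.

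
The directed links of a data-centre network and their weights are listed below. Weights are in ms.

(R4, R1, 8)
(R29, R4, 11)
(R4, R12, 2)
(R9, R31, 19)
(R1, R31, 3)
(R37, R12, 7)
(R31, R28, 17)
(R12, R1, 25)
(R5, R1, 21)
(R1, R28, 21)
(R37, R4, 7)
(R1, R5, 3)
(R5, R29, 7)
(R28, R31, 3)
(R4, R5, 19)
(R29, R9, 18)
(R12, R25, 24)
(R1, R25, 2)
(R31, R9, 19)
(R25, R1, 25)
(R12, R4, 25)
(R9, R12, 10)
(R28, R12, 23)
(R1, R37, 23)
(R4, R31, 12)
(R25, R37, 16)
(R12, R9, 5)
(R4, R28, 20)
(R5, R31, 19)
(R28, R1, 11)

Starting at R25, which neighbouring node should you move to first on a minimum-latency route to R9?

Candidate routes:
R25 → R37 → R12 → R9: 16+7+5 = 28
R25 → R1 → R31 → R9: 25+3+19 = 47
R25 → R37 → R4 → R12 → R9: 16+7+2+5 = 30
The minimum is 28 ms via R25 → R37 → R12 → R9.
So from R25 the first move is to R37.

R37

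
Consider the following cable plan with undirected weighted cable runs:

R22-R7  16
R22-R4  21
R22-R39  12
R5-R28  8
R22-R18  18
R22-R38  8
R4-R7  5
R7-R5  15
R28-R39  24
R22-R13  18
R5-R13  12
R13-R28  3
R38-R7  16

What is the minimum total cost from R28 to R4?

28

Running Dijkstra from R28:
R28: 0
R13: 3  (via R28)
R5: 8  (via R28)
R22: 21  (via R13)
R7: 23  (via R5)
R39: 24  (via R28)
R4: 28  (via R7)
Shortest route: R28–R5–R7–R4 = 28.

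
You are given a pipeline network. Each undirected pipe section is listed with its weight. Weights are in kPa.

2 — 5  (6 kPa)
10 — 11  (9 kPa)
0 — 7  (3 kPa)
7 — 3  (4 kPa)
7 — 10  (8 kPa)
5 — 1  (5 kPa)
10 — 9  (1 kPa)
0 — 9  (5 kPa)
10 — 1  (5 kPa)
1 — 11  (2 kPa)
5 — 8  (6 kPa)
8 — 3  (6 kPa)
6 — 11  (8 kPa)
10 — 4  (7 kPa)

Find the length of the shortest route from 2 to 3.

Shortest distances from 2:
2: 0
5: 6  (via 2)
1: 11  (via 5)
8: 12  (via 5)
11: 13  (via 1)
10: 16  (via 1)
9: 17  (via 10)
3: 18  (via 8)
Shortest route: 2 → 5 → 8 → 3 = 18 kPa.

18 kPa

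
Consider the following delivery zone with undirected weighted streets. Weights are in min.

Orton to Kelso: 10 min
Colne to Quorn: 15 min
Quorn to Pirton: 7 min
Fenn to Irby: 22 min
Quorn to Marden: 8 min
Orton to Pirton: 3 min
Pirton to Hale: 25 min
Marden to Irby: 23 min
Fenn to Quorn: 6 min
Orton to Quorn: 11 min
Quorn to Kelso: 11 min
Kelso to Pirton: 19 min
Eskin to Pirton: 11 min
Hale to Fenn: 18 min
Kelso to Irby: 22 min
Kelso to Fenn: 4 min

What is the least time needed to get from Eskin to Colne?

33 min

Candidate routes:
Eskin–Pirton–Orton–Kelso–Fenn–Quorn–Colne: 11+3+10+4+6+15 = 49
Eskin–Pirton–Quorn–Colne: 11+7+15 = 33
Eskin–Pirton–Orton–Quorn–Colne: 11+3+11+15 = 40
Cheapest is Eskin–Pirton–Quorn–Colne at 33 min.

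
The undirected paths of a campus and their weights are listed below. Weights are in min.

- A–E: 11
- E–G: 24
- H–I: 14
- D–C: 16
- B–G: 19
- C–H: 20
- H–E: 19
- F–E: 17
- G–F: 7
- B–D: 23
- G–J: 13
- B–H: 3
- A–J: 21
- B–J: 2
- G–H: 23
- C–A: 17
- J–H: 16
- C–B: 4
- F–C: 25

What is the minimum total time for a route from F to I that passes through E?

50 min

Shortest F→E: F–E = 17
Shortest E→I: E–H–I = 33
Total via E: 17 + 33 = 50 min.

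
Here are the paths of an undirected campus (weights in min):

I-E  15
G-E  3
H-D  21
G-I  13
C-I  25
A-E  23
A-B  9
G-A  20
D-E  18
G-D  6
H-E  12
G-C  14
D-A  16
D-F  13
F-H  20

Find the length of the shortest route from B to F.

Enumerating some paths:
B - A - D - F: 9+16+13 = 38
B - A - G - D - F: 9+20+6+13 = 48
B - A - E - G - D - F: 9+23+3+6+13 = 54
The minimum is 38 min via B - A - D - F.

38 min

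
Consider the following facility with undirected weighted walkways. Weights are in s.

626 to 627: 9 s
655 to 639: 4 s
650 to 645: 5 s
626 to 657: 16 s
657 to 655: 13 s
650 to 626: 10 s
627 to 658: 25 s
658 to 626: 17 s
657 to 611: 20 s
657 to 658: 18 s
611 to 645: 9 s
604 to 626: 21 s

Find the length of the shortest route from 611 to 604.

45 s

Candidate routes:
611 - 645 - 650 - 626 - 604: 9+5+10+21 = 45
611 - 657 - 626 - 604: 20+16+21 = 57
Cheapest is 611 - 645 - 650 - 626 - 604 at 45 s.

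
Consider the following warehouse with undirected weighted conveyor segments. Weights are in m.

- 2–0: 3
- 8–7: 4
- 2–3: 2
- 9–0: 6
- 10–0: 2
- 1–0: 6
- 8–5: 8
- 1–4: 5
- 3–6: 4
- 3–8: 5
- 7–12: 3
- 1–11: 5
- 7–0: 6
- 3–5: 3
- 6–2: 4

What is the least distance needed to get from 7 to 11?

17 m

Settle nodes by increasing distance from 7:
7: 0
12: 3  (via 7)
8: 4  (via 7)
0: 6  (via 7)
10: 8  (via 0)
2: 9  (via 0)
3: 9  (via 8)
1: 12  (via 0)
5: 12  (via 8)
9: 12  (via 0)
6: 13  (via 2)
4: 17  (via 1)
11: 17  (via 1)
Shortest route: 7 → 0 → 1 → 11 = 17 m.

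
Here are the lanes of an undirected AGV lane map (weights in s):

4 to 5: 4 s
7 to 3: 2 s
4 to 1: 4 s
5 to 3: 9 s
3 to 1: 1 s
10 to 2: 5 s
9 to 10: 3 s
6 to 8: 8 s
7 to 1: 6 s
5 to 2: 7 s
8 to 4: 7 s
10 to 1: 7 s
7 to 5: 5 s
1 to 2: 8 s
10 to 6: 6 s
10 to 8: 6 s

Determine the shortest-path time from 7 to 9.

Compare a few routes:
7 - 1 - 10 - 9: 6+7+3 = 16
7 - 3 - 1 - 10 - 9: 2+1+7+3 = 13
Cheapest is 7 - 3 - 1 - 10 - 9 at 13 s.

13 s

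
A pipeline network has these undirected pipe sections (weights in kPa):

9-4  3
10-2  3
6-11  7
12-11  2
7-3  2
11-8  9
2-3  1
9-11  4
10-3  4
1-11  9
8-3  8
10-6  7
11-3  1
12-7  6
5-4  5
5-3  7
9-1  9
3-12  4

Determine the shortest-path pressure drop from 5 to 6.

Shortest distances from 5:
5: 0
4: 5  (via 5)
3: 7  (via 5)
2: 8  (via 3)
9: 8  (via 4)
11: 8  (via 3)
7: 9  (via 3)
12: 10  (via 11)
10: 11  (via 3)
6: 15  (via 11)
Shortest route: 5 → 3 → 11 → 6 = 15 kPa.

15 kPa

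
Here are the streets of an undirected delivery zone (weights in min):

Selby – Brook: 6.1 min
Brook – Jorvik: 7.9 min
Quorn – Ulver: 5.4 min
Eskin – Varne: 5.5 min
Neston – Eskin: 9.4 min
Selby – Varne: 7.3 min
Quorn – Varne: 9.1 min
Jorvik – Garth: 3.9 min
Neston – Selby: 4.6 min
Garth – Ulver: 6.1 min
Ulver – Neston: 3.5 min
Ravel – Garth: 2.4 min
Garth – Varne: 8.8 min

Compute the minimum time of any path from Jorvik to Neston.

Running Dijkstra from Jorvik:
Jorvik: 0
Garth: 3.9  (via Jorvik)
Ravel: 6.3  (via Garth)
Brook: 7.9  (via Jorvik)
Ulver: 10  (via Garth)
Varne: 12.7  (via Garth)
Neston: 13.5  (via Ulver)
Shortest route: Jorvik–Garth–Ulver–Neston = 13.5 min.

13.5 min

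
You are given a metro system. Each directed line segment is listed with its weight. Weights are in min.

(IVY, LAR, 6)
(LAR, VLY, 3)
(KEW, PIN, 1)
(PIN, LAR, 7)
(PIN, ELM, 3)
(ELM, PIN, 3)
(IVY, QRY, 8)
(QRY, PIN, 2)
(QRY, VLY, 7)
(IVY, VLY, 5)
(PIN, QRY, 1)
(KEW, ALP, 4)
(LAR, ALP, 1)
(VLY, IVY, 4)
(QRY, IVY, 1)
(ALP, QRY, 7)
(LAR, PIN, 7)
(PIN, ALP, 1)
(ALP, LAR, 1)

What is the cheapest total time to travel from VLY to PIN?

14 min

Shortest distances from VLY:
VLY: 0
IVY: 4  (via VLY)
LAR: 10  (via IVY)
ALP: 11  (via LAR)
QRY: 12  (via IVY)
PIN: 14  (via QRY)
Shortest route: VLY–IVY–QRY–PIN = 14 min.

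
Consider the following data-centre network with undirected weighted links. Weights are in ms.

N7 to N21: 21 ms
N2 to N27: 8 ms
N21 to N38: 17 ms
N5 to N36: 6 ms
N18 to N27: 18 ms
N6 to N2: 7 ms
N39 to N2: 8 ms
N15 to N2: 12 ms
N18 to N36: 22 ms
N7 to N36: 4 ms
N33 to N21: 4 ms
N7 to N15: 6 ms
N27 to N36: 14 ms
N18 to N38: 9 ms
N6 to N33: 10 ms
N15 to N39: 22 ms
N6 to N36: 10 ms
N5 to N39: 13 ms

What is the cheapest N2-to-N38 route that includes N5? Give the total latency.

58 ms

Shortest N2→N5: N2 → N39 → N5 = 21
Best N5 to N38: N5 → N36 → N18 → N38 costing 37
Total via N5: 21 + 37 = 58 ms.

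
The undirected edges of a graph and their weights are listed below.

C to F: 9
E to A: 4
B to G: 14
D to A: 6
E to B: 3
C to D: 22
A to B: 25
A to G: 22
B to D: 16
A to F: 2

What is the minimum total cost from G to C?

Running Dijkstra from G:
G: 0
B: 14  (via G)
E: 17  (via B)
A: 21  (via E)
F: 23  (via A)
D: 27  (via A)
C: 32  (via F)
Shortest route: G → B → E → A → F → C = 32.

32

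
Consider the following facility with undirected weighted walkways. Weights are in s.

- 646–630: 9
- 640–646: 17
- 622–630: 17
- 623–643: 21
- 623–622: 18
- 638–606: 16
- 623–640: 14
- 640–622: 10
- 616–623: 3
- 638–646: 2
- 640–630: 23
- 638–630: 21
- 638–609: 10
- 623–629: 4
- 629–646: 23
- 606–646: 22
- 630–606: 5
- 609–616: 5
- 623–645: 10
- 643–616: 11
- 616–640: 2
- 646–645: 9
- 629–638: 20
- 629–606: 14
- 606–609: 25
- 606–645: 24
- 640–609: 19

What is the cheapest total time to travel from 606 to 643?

32 s

Compare a few routes:
606 - 629 - 623 - 616 - 643: 14+4+3+11 = 32
606 - 609 - 616 - 643: 25+5+11 = 41
606 - 630 - 640 - 616 - 643: 5+23+2+11 = 41
606 - 629 - 623 - 643: 14+4+21 = 39
Cheapest is 606 - 629 - 623 - 616 - 643 at 32 s.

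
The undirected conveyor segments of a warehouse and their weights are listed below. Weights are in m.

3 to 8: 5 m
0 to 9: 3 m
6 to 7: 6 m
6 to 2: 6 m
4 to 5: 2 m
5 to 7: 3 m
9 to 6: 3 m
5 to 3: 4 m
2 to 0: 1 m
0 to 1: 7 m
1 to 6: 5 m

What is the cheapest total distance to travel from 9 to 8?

Settle nodes by increasing distance from 9:
9: 0
0: 3  (via 9)
6: 3  (via 9)
2: 4  (via 0)
1: 8  (via 6)
7: 9  (via 6)
5: 12  (via 7)
4: 14  (via 5)
3: 16  (via 5)
8: 21  (via 3)
Shortest route: 9–6–7–5–3–8 = 21 m.

21 m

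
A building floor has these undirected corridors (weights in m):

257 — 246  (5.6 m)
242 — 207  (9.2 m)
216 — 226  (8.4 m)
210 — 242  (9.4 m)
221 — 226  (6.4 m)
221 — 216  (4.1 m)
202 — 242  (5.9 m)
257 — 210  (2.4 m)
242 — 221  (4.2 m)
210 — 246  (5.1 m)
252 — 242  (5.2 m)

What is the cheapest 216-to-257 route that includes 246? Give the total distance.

28.4 m

Best 216 to 246: 216–221–242–210–246 costing 22.8
Shortest 246→257: 246–257 = 5.6
Total via 246: 22.8 + 5.6 = 28.4 m.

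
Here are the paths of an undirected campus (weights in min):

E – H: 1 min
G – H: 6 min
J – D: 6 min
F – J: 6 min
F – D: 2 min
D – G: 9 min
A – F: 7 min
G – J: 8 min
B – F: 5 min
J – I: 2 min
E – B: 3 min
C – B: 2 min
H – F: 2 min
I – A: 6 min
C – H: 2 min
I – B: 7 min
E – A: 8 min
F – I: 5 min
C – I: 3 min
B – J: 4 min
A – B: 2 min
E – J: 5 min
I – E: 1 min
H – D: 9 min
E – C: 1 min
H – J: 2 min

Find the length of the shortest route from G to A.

12 min

Compare a few routes:
G - H - C - E - B - A: 6+2+1+3+2 = 14
G - H - J - B - A: 6+2+4+2 = 14
G - H - E - I - A: 6+1+1+6 = 14
G - H - E - B - A: 6+1+3+2 = 12
The minimum is 12 min via G - H - E - B - A.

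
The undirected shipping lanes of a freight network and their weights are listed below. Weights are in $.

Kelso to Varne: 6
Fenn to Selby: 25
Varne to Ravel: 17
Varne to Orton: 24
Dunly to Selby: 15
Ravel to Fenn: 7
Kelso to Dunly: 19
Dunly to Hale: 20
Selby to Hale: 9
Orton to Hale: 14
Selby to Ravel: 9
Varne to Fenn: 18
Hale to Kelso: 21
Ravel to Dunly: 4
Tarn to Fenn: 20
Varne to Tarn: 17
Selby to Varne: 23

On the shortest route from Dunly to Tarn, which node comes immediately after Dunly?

Ravel

Enumerating some paths:
Dunly → Ravel → Fenn → Tarn: 4+7+20 = 31
Dunly → Ravel → Varne → Tarn: 4+17+17 = 38
The minimum is $31 via Dunly → Ravel → Fenn → Tarn.
So from Dunly the first move is to Ravel.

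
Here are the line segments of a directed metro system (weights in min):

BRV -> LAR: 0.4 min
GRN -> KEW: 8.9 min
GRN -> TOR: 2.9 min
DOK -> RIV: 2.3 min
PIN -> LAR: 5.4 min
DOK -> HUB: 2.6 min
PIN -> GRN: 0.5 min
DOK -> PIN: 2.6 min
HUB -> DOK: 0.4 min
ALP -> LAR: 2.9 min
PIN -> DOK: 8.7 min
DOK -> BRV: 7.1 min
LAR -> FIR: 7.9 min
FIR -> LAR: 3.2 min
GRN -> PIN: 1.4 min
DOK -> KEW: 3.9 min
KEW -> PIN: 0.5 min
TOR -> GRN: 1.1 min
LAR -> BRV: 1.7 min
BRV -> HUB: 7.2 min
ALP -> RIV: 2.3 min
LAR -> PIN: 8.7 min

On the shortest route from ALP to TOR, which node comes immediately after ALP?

Enumerating some paths:
ALP - LAR - BRV - HUB - DOK - KEW - PIN - GRN - TOR: 2.9+1.7+7.2+0.4+3.9+0.5+0.5+2.9 = 20
ALP - LAR - PIN - GRN - TOR: 2.9+8.7+0.5+2.9 = 15
ALP - LAR - BRV - HUB - DOK - PIN - GRN - TOR: 2.9+1.7+7.2+0.4+2.6+0.5+2.9 = 18.2
Cheapest is ALP - LAR - PIN - GRN - TOR at 15 min.
So from ALP the first move is to LAR.

LAR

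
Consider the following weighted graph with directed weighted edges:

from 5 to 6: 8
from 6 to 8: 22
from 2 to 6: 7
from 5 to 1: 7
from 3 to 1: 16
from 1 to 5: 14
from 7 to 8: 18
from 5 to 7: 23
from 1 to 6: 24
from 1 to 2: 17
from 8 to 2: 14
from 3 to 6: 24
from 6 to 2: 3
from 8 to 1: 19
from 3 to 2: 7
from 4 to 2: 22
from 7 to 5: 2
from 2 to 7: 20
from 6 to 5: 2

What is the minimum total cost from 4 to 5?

Enumerating some paths:
4 - 2 - 6 - 5: 22+7+2 = 31
4 - 2 - 7 - 5: 22+20+2 = 44
Cheapest is 4 - 2 - 6 - 5 at 31.

31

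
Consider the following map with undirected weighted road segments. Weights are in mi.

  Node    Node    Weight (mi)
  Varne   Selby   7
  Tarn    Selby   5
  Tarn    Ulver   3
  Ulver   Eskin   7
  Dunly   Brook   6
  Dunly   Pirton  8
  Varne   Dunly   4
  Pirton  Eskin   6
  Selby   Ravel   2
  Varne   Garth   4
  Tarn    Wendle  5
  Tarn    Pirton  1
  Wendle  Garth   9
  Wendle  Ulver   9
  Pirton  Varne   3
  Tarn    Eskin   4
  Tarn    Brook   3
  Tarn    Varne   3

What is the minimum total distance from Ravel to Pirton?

Running Dijkstra from Ravel:
Ravel: 0
Selby: 2  (via Ravel)
Tarn: 7  (via Selby)
Pirton: 8  (via Tarn)
Shortest route: Ravel → Selby → Tarn → Pirton = 8 mi.

8 mi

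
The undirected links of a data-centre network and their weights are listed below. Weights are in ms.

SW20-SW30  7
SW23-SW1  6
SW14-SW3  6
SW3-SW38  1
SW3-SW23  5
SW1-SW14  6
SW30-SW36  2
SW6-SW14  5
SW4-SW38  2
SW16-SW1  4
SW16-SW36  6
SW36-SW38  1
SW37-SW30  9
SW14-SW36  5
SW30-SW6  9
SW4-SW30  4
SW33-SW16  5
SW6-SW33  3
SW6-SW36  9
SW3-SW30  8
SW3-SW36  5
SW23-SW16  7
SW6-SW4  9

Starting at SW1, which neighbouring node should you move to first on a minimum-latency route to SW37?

Candidate routes:
SW1 - SW14 - SW36 - SW30 - SW37: 6+5+2+9 = 22
SW1 - SW23 - SW3 - SW38 - SW36 - SW30 - SW37: 6+5+1+1+2+9 = 24
SW1 - SW14 - SW3 - SW38 - SW36 - SW30 - SW37: 6+6+1+1+2+9 = 25
SW1 - SW16 - SW36 - SW30 - SW37: 4+6+2+9 = 21
Cheapest is SW1 - SW16 - SW36 - SW30 - SW37 at 21 ms.
So from SW1 the first move is to SW16.

SW16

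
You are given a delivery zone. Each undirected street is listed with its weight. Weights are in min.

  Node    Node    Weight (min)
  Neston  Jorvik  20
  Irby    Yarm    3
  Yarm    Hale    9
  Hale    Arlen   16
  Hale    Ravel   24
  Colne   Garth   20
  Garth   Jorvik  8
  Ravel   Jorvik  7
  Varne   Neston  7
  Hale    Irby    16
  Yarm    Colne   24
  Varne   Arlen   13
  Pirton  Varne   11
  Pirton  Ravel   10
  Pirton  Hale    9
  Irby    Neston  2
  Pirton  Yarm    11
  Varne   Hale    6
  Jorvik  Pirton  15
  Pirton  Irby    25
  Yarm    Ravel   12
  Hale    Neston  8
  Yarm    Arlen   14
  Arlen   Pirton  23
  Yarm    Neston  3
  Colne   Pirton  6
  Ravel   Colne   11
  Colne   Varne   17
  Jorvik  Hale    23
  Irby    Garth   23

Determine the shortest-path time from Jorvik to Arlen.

Shortest distances from Jorvik:
Jorvik: 0
Ravel: 7  (via Jorvik)
Garth: 8  (via Jorvik)
Pirton: 15  (via Jorvik)
Colne: 18  (via Ravel)
Yarm: 19  (via Ravel)
Neston: 20  (via Jorvik)
Irby: 22  (via Yarm)
Hale: 23  (via Jorvik)
Varne: 26  (via Pirton)
Arlen: 33  (via Yarm)
Shortest route: Jorvik → Ravel → Yarm → Arlen = 33 min.

33 min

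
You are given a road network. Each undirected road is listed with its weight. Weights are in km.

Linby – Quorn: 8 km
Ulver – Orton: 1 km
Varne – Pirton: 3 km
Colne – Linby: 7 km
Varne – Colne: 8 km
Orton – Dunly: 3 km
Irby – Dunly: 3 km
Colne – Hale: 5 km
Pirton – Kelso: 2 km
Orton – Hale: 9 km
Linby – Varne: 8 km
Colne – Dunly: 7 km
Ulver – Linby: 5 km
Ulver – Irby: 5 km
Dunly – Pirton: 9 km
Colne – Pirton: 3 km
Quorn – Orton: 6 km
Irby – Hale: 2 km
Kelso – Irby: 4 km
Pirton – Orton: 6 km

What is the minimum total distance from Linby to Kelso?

Enumerating some paths:
Linby - Ulver - Irby - Kelso: 5+5+4 = 14
Linby - Colne - Pirton - Kelso: 7+3+2 = 12
Linby - Varne - Pirton - Kelso: 8+3+2 = 13
Cheapest is Linby - Colne - Pirton - Kelso at 12 km.

12 km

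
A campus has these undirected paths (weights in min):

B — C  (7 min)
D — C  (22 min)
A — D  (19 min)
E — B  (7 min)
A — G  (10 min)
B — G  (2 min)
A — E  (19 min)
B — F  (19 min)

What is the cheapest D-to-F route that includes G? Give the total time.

50 min

Shortest D→G: D–A–G = 29
Shortest G→F: G–B–F = 21
Total via G: 29 + 21 = 50 min.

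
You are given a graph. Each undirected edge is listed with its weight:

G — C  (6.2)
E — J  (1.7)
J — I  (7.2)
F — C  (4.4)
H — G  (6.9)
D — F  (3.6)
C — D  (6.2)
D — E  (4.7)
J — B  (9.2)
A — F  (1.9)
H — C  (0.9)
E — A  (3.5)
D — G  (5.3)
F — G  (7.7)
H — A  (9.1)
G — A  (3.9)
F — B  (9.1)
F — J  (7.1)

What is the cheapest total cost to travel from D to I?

13.6

Compare a few routes:
D - G - A - E - J - I: 5.3+3.9+3.5+1.7+7.2 = 21.6
D - F - J - I: 3.6+7.1+7.2 = 17.9
D - F - A - E - J - I: 3.6+1.9+3.5+1.7+7.2 = 17.9
D - E - J - I: 4.7+1.7+7.2 = 13.6
The minimum is 13.6 via D - E - J - I.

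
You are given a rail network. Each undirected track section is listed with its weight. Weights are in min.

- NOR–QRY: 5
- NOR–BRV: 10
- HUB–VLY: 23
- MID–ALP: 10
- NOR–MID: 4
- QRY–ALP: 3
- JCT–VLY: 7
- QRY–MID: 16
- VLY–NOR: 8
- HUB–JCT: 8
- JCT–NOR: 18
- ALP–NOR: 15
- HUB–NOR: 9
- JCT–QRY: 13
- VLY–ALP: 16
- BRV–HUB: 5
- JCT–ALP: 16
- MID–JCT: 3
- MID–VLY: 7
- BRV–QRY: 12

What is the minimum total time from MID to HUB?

Shortest distances from MID:
MID: 0
JCT: 3  (via MID)
NOR: 4  (via MID)
VLY: 7  (via MID)
QRY: 9  (via NOR)
ALP: 10  (via MID)
HUB: 11  (via JCT)
Shortest route: MID → JCT → HUB = 11 min.

11 min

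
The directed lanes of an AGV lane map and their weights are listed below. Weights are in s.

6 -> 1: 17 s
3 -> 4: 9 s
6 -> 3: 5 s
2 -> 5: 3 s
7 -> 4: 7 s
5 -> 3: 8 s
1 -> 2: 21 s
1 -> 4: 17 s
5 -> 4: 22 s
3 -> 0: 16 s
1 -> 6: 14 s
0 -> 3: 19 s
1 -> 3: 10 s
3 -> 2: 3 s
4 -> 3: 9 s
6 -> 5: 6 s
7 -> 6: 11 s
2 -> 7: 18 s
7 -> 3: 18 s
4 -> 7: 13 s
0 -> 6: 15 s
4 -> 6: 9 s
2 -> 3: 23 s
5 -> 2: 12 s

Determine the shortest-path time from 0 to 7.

40 s

Compare a few routes:
0–3–2–7: 19+3+18 = 40
0–6–3–2–7: 15+5+3+18 = 41
0–3–4–7: 19+9+13 = 41
The minimum is 40 s via 0–3–2–7.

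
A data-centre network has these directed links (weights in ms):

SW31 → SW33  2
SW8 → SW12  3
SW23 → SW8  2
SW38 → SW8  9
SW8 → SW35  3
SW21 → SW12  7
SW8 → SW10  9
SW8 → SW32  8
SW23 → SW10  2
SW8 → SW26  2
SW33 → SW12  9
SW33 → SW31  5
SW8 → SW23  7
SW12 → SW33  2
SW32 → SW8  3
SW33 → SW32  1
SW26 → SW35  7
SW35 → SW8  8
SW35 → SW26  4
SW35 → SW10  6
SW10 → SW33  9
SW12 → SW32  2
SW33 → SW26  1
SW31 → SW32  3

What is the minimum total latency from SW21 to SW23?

19 ms

Settle nodes by increasing distance from SW21:
SW21: 0
SW12: 7  (via SW21)
SW33: 9  (via SW12)
SW32: 9  (via SW12)
SW26: 10  (via SW33)
SW8: 12  (via SW32)
SW31: 14  (via SW33)
SW35: 15  (via SW8)
SW23: 19  (via SW8)
Shortest route: SW21–SW12–SW32–SW8–SW23 = 19 ms.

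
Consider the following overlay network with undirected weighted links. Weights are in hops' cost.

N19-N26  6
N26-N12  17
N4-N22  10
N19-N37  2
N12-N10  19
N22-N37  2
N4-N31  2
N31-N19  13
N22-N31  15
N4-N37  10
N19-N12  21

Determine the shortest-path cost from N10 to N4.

52 hops' cost

Candidate routes:
N10 → N12 → N26 → N19 → N37 → N4: 19+17+6+2+10 = 54
N10 → N12 → N19 → N37 → N4: 19+21+2+10 = 52
N10 → N12 → N19 → N37 → N22 → N4: 19+21+2+2+10 = 54
The minimum is 52 hops' cost via N10 → N12 → N19 → N37 → N4.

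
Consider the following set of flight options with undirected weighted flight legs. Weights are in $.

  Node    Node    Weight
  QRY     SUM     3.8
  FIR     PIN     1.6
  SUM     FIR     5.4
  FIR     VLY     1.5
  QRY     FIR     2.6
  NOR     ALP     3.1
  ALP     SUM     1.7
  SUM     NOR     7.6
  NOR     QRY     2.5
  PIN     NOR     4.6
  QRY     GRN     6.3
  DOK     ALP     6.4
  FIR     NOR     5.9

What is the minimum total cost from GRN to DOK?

$18.2

Shortest distances from GRN:
GRN: 0
QRY: 6.3  (via GRN)
NOR: 8.8  (via QRY)
FIR: 8.9  (via QRY)
SUM: 10.1  (via QRY)
VLY: 10.4  (via FIR)
PIN: 10.5  (via FIR)
ALP: 11.8  (via SUM)
DOK: 18.2  (via ALP)
Shortest route: GRN → QRY → SUM → ALP → DOK = $18.2.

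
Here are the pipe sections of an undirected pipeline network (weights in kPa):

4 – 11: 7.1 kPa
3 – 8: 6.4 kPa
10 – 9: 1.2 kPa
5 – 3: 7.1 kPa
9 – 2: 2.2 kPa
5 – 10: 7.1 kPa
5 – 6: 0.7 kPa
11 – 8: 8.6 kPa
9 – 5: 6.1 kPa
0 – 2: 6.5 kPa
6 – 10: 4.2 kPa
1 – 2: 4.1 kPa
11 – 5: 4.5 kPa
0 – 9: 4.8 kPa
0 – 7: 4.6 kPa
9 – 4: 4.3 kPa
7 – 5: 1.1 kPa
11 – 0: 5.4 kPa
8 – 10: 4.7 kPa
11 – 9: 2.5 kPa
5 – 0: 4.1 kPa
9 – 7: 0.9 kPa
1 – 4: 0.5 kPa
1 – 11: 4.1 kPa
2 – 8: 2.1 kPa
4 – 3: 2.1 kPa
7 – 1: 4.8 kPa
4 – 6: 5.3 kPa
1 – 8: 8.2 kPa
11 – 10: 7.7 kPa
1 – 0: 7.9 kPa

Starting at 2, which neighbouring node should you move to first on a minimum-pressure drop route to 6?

Enumerating some paths:
2 → 9 → 10 → 6: 2.2+1.2+4.2 = 7.6
2 → 9 → 5 → 6: 2.2+6.1+0.7 = 9
2 → 9 → 7 → 5 → 6: 2.2+0.9+1.1+0.7 = 4.9
The minimum is 4.9 kPa via 2 → 9 → 7 → 5 → 6.
So from 2 the first move is to 9.

9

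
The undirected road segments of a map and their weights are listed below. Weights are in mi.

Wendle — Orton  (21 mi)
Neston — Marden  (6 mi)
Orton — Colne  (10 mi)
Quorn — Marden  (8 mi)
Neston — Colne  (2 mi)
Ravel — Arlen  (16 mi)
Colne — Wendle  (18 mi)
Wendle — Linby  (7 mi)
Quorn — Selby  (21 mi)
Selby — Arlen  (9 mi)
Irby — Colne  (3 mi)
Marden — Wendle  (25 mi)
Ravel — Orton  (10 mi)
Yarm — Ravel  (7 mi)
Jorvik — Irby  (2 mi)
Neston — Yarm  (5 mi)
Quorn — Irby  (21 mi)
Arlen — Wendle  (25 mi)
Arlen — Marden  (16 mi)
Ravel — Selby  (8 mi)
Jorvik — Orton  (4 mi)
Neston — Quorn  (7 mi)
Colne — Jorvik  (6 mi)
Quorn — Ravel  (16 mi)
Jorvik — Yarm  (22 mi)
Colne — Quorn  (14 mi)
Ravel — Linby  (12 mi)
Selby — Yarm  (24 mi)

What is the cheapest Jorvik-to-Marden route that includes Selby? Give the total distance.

47 mi

Shortest Jorvik→Selby: Jorvik → Orton → Ravel → Selby = 22
Best Selby to Marden: Selby → Arlen → Marden costing 25
Total via Selby: 22 + 25 = 47 mi.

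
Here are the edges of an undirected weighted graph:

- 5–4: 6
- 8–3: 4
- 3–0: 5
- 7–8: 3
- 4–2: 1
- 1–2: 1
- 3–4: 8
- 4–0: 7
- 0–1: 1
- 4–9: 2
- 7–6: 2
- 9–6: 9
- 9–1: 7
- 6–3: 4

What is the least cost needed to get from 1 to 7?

12

Candidate routes:
1–0–3–6–7: 1+5+4+2 = 12
1–2–4–9–6–7: 1+1+2+9+2 = 15
1–0–3–8–7: 1+5+4+3 = 13
The minimum is 12 via 1–0–3–6–7.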